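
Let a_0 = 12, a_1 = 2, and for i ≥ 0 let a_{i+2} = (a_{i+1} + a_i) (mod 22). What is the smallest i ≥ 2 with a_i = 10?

6

a_0 = 12, a_1 = 2, a_2 = 14, a_3 = 16, a_4 = 8, a_5 = 2, a_6 = 10, a_7 = 12, a_8 = 0, a_9 = 12, a_{10} = 12, a_{11} = 2.
Since (a_{10}, a_{11}) = (a_0, a_1) = (12, 2) (two consecutive terms determine the rest), the sequence is periodic with period 10.
The value 10 first appears (with i ≥ 2) at a_6.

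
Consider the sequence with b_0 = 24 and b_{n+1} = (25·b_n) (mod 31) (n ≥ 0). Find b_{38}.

27

We have b_0 = 24; b_1 = 11; b_2 = 27; b_3 = 24.
Since b_3 = b_0 = 24, the sequence is periodic with period 3.
So b_{38} = b_{0 + ((38-0) mod 3)} = b_2 = 27.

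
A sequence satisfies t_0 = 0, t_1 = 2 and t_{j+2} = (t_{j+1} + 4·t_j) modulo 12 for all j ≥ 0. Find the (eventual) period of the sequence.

Computing terms: t_0 = 0, t_1 = 2, t_2 = 2, t_3 = 10, t_4 = 6, t_5 = 10, t_6 = 10, t_7 = 2, t_8 = 6, t_9 = 2, t_{10} = 2.
Since (t_9, t_{10}) = (t_1, t_2) = (2, 2) (two consecutive terms determine the rest), the sequence is eventually periodic: after a pre-period of length 1 it cycles with period 8.

8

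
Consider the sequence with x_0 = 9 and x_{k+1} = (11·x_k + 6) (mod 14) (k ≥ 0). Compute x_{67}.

7

x_0 = 9, x_1 = 7, x_2 = 13, x_3 = 9.
Since x_3 = x_0 = 9, the sequence is periodic with period 3.
So x_{67} = x_{0 + ((67-0) mod 3)} = x_1 = 7.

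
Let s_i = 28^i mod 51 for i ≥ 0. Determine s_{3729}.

28

Computing terms: s_0 = 1, s_1 = 28, s_2 = 19, s_3 = 22, s_4 = 4, s_5 = 10, s_6 = 25, s_7 = 37, s_8 = 16, s_9 = 40, s_{10} = 49, s_{11} = 46, s_{12} = 13, s_{13} = 7, s_{14} = 43, s_{15} = 31, s_{16} = 1.
Since s_{16} = s_0 = 1, the sequence is periodic with period 16.
(3729 - 0) mod 16 = 1, so s_{3729} = s_1 = 28.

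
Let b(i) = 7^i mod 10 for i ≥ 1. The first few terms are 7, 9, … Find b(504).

b(1) = 7, b(2) = 9, b(3) = 3, b(4) = 1, b(5) = 7.
Since b(5) = b(1) = 7, the sequence is periodic with period 4.
(504 - 1) mod 4 = 3, so b(504) = b(4) = 1.

1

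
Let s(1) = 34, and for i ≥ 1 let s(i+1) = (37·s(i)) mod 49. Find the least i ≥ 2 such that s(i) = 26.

Listing terms: s(1) = 34; s(2) = 33; s(3) = 45; s(4) = 48; s(5) = 12; s(6) = 3; s(7) = 13; s(8) = 40; s(9) = 10; s(10) = 27; s(11) = 19; s(12) = 17; s(13) = 41; s(14) = 47; s(15) = 24; s(16) = 6; s(17) = 26; s(18) = 31; s(19) = 20; s(20) = 5; s(21) = 38; s(22) = 34.
Since s(22) = s(1) = 34, the sequence is periodic with period 21.
The value 26 first appears (with i ≥ 2) at s(17).

17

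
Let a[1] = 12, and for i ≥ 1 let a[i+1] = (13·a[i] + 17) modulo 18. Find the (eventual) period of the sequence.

18

a[1] = 12,  a[2] = 11,  a[3] = 16,  a[4] = 9,  a[5] = 8,  a[6] = 13,  a[7] = 6,  a[8] = 5,  a[9] = 10,  a[10] = 3,  a[11] = 2,  a[12] = 7,  a[13] = 0,  a[14] = 17,  a[15] = 4,  a[16] = 15,  a[17] = 14,  a[18] = 1,  a[19] = 12.
Since a[19] = a[1] = 12, the sequence is periodic with period 18.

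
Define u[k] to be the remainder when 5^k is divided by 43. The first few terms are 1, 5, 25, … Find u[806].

Listing terms: u[0] = 1,  u[1] = 5,  u[2] = 25,  u[3] = 39,  u[4] = 23,  u[5] = 29,  u[6] = 16,  u[7] = 37,  u[8] = 13,  u[9] = 22,  u[10] = 24,  u[11] = 34,  u[12] = 41,  u[13] = 33,  u[14] = 36,  u[15] = 8,  u[16] = 40,  u[17] = 28,  u[18] = 11,  u[19] = 12,  u[20] = 17,  u[21] = 42,  u[22] = 38,  u[23] = 18,  u[24] = 4,  u[25] = 20,  u[26] = 14,  u[27] = 27,  u[28] = 6,  u[29] = 30,  u[30] = 21,  u[31] = 19,  u[32] = 9,  u[33] = 2,  u[34] = 10,  u[35] = 7,  u[36] = 35,  u[37] = 3,  u[38] = 15,  u[39] = 32,  u[40] = 31,  u[41] = 26,  u[42] = 1.
Since u[42] = u[0] = 1, the sequence is periodic with period 42.
(806 - 0) mod 42 = 8, so u[806] = u[8] = 13.

13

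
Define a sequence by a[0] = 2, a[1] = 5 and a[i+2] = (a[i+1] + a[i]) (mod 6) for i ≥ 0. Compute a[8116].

1

We have a[0] = 2; a[1] = 5; a[2] = 1; a[3] = 0; a[4] = 1; a[5] = 1; a[6] = 2; a[7] = 3; a[8] = 5; a[9] = 2; a[10] = 1; a[11] = 3; a[12] = 4; a[13] = 1; a[14] = 5; a[15] = 0; a[16] = 5; a[17] = 5; a[18] = 4; a[19] = 3; a[20] = 1; a[21] = 4; a[22] = 5; a[23] = 3; a[24] = 2; a[25] = 5.
The sequence repeats with period 24.
(8116 - 0) mod 24 = 4, so a[8116] = a[4] = 1.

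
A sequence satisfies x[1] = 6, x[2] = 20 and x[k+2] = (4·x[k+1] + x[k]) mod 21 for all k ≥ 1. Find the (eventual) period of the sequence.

We have x[1] = 6,  x[2] = 20,  x[3] = 2,  x[4] = 7,  x[5] = 9,  x[6] = 1,  x[7] = 13,  x[8] = 11,  x[9] = 15,  x[10] = 8,  x[11] = 5,  x[12] = 7,  x[13] = 12,  x[14] = 13,  x[15] = 1,  x[16] = 17,  x[17] = 6,  x[18] = 20.
Since (x[17], x[18]) = (x[1], x[2]) = (6, 20) (two consecutive terms determine the rest), the sequence is periodic with period 16.

16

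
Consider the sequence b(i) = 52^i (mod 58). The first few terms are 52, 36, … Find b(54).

We have b(1) = 52; b(2) = 36; b(3) = 16; b(4) = 20; b(5) = 54; b(6) = 24; b(7) = 30; b(8) = 52.
The sequence repeats with period 7.
So b(54) = b(1 + ((54-1) mod 7)) = b(5) = 54.

54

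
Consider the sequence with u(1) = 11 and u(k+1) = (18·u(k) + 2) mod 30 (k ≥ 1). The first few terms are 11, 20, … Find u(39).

2

u(1) = 11, u(2) = 20, u(3) = 2, u(4) = 8, u(5) = 26, u(6) = 20.
Since u(6) = u(2) = 20, the sequence is eventually periodic: after a pre-period of length 1 it cycles with period 4.
For k ≥ 2, u(k) depends only on (k - 2) mod 4. (39 - 2) mod 4 = 1, so u(39) = u(3) = 2.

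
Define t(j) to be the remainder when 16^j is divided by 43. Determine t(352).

41

We have t(1) = 16,  t(2) = 41,  t(3) = 11,  t(4) = 4,  t(5) = 21,  t(6) = 35,  t(7) = 1,  t(8) = 16.
Since t(8) = t(1) = 16, the sequence is periodic with period 7.
So t(352) = t(1 + ((352-1) mod 7)) = t(2) = 41.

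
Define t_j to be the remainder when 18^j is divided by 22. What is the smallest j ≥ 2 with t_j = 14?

t_1 = 18; t_2 = 16; t_3 = 2; t_4 = 14; t_5 = 10; t_6 = 4; t_7 = 6; t_8 = 20; t_9 = 8; t_{10} = 12; t_{11} = 18.
The sequence repeats with period 10.
The value 14 first appears (with j ≥ 2) at t_4.

4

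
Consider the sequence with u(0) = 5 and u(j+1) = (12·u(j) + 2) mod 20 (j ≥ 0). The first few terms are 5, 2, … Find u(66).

6

Computing terms: u(0) = 5; u(1) = 2; u(2) = 6; u(3) = 14; u(4) = 10; u(5) = 2.
Since u(5) = u(1) = 2, the sequence is eventually periodic: after a pre-period of length 1 it cycles with period 4.
For j ≥ 1, u(j) depends only on (j - 1) mod 4. (66 - 1) mod 4 = 1, so u(66) = u(2) = 6.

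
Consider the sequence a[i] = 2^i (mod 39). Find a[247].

11

We have a[1] = 2, a[2] = 4, a[3] = 8, a[4] = 16, a[5] = 32, a[6] = 25, a[7] = 11, a[8] = 22, a[9] = 5, a[10] = 10, a[11] = 20, a[12] = 1, a[13] = 2.
The sequence repeats with period 12.
(247 - 1) mod 12 = 6, so a[247] = a[7] = 11.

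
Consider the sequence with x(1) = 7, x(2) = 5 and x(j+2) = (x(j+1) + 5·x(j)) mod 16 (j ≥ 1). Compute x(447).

Listing terms: x(1) = 7, x(2) = 5, x(3) = 8, x(4) = 1, x(5) = 9, x(6) = 14, x(7) = 11, x(8) = 1, x(9) = 8, x(10) = 13, x(11) = 5, x(12) = 6, x(13) = 15, x(14) = 13, x(15) = 8, x(16) = 9, x(17) = 1, x(18) = 14, x(19) = 3, x(20) = 9, x(21) = 8, x(22) = 5, x(23) = 13, x(24) = 6, x(25) = 7, x(26) = 5.
Since (x(25), x(26)) = (x(1), x(2)) = (7, 5) (two consecutive terms determine the rest), the sequence is periodic with period 24.
(447 - 1) mod 24 = 14, so x(447) = x(15) = 8.

8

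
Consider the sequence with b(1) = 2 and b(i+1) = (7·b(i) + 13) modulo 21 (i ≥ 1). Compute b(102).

b(1) = 2,  b(2) = 6,  b(3) = 13,  b(4) = 20,  b(5) = 6.
Since b(5) = b(2) = 6, the sequence is eventually periodic: after a pre-period of length 1 it cycles with period 3.
For i ≥ 2, b(i) depends only on (i - 2) mod 3. (102 - 2) mod 3 = 1, so b(102) = b(3) = 13.

13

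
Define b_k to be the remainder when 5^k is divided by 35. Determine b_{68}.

25

Computing terms: b_1 = 5; b_2 = 25; b_3 = 20; b_4 = 30; b_5 = 10; b_6 = 15; b_7 = 5.
The sequence repeats with period 6.
So b_{68} = b_{1 + ((68-1) mod 6)} = b_2 = 25.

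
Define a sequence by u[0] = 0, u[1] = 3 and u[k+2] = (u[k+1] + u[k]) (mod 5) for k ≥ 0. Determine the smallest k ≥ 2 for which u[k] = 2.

Computing terms: u[0] = 0, u[1] = 3, u[2] = 3, u[3] = 1, u[4] = 4, u[5] = 0, u[6] = 4, u[7] = 4, u[8] = 3, u[9] = 2, u[10] = 0, u[11] = 2, u[12] = 2, u[13] = 4, u[14] = 1, u[15] = 0, u[16] = 1, u[17] = 1, u[18] = 2, u[19] = 3, u[20] = 0, u[21] = 3.
The sequence repeats with period 20.
The value 2 first appears (with k ≥ 2) at u[9].

9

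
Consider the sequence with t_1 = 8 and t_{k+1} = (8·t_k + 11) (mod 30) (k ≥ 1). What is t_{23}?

Computing terms: t_1 = 8; t_2 = 15; t_3 = 11; t_4 = 9; t_5 = 23; t_6 = 15.
Since t_6 = t_2 = 15, the sequence is eventually periodic: after a pre-period of length 1 it cycles with period 4.
For k ≥ 2, t_k depends only on (k - 2) mod 4. (23 - 2) mod 4 = 1, so t_{23} = t_3 = 11.

11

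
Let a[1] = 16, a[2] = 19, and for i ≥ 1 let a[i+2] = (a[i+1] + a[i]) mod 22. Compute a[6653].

We have a[1] = 16, a[2] = 19, a[3] = 13, a[4] = 10, a[5] = 1, a[6] = 11, a[7] = 12, a[8] = 1, a[9] = 13, a[10] = 14, a[11] = 5, a[12] = 19, a[13] = 2, a[14] = 21, a[15] = 1, a[16] = 0, a[17] = 1, a[18] = 1, a[19] = 2, a[20] = 3, a[21] = 5, a[22] = 8, a[23] = 13, a[24] = 21, a[25] = 12, a[26] = 11, a[27] = 1, a[28] = 12, a[29] = 13, a[30] = 3, a[31] = 16, a[32] = 19.
The sequence repeats with period 30.
So a[6653] = a[1 + ((6653-1) mod 30)] = a[23] = 13.

13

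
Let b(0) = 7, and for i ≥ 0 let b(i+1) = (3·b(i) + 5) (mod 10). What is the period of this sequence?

Listing terms: b(0) = 7,  b(1) = 6,  b(2) = 3,  b(3) = 4,  b(4) = 7.
Since b(4) = b(0) = 7, the sequence is periodic with period 4.

4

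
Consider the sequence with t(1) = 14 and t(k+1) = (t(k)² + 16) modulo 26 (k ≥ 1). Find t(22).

4

Computing terms: t(1) = 14, t(2) = 4, t(3) = 6, t(4) = 0, t(5) = 16, t(6) = 12, t(7) = 4.
Since t(7) = t(2) = 4, the sequence is eventually periodic: after a pre-period of length 1 it cycles with period 5.
For k ≥ 2, t(k) depends only on (k - 2) mod 5. (22 - 2) mod 5 = 0, so t(22) = t(2) = 4.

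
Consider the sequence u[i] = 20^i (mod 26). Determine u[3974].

Computing terms: u[0] = 1; u[1] = 20; u[2] = 10; u[3] = 18; u[4] = 22; u[5] = 24; u[6] = 12; u[7] = 6; u[8] = 16; u[9] = 8; u[10] = 4; u[11] = 2; u[12] = 14; u[13] = 20.
Since u[13] = u[1] = 20, the sequence is eventually periodic: after a pre-period of length 1 it cycles with period 12.
For i ≥ 1, u[i] depends only on (i - 1) mod 12. (3974 - 1) mod 12 = 1, so u[3974] = u[2] = 10.

10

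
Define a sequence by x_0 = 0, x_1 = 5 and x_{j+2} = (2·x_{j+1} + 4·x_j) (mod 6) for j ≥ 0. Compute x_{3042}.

4

Computing terms: x_0 = 0,  x_1 = 5,  x_2 = 4,  x_3 = 4,  x_4 = 0,  x_5 = 4,  x_6 = 2,  x_7 = 2,  x_8 = 0,  x_9 = 2,  x_{10} = 4,  x_{11} = 4.
Since (x_{10}, x_{11}) = (x_2, x_3) = (4, 4) (two consecutive terms determine the rest), the sequence is eventually periodic: after a pre-period of length 2 it cycles with period 8.
For j ≥ 2, x_j depends only on (j - 2) mod 8. (3042 - 2) mod 8 = 0, so x_{3042} = x_2 = 4.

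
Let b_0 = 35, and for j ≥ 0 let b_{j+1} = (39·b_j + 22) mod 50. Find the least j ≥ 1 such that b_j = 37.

Listing terms: b_0 = 35; b_1 = 37; b_2 = 15; b_3 = 7; b_4 = 45; b_5 = 27; b_6 = 25; b_7 = 47; b_8 = 5; b_9 = 17; b_{10} = 35.
Since b_{10} = b_0 = 35, the sequence is periodic with period 10.
The value 37 first appears (with j ≥ 1) at b_1.

1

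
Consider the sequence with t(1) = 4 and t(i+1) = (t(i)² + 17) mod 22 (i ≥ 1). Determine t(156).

7

Listing terms: t(1) = 4,  t(2) = 11,  t(3) = 6,  t(4) = 9,  t(5) = 10,  t(6) = 7,  t(7) = 0,  t(8) = 17,  t(9) = 20,  t(10) = 21,  t(11) = 18,  t(12) = 11.
Since t(12) = t(2) = 11, the sequence is eventually periodic: after a pre-period of length 1 it cycles with period 10.
For i ≥ 2, t(i) depends only on (i - 2) mod 10. (156 - 2) mod 10 = 4, so t(156) = t(6) = 7.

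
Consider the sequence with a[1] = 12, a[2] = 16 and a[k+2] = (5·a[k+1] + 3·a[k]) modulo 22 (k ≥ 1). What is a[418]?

8

Listing terms: a[1] = 12; a[2] = 16; a[3] = 6; a[4] = 12; a[5] = 12; a[6] = 8; a[7] = 10; a[8] = 8; a[9] = 4; a[10] = 0; a[11] = 12; a[12] = 16.
The sequence repeats with period 10.
(418 - 1) mod 10 = 7, so a[418] = a[8] = 8.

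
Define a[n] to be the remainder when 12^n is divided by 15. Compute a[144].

Listing terms: a[1] = 12, a[2] = 9, a[3] = 3, a[4] = 6, a[5] = 12.
Since a[5] = a[1] = 12, the sequence is periodic with period 4.
So a[144] = a[1 + ((144-1) mod 4)] = a[4] = 6.

6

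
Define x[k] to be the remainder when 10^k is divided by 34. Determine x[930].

We have x[0] = 1, x[1] = 10, x[2] = 32, x[3] = 14, x[4] = 4, x[5] = 6, x[6] = 26, x[7] = 22, x[8] = 16, x[9] = 24, x[10] = 2, x[11] = 20, x[12] = 30, x[13] = 28, x[14] = 8, x[15] = 12, x[16] = 18, x[17] = 10.
Since x[17] = x[1] = 10, the sequence is eventually periodic: after a pre-period of length 1 it cycles with period 16.
For k ≥ 1, x[k] depends only on (k - 1) mod 16. (930 - 1) mod 16 = 1, so x[930] = x[2] = 32.

32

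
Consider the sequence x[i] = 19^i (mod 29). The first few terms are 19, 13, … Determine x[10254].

22

Computing terms: x[1] = 19, x[2] = 13, x[3] = 15, x[4] = 24, x[5] = 21, x[6] = 22, x[7] = 12, x[8] = 25, x[9] = 11, x[10] = 6, x[11] = 27, x[12] = 20, x[13] = 3, x[14] = 28, x[15] = 10, x[16] = 16, x[17] = 14, x[18] = 5, x[19] = 8, x[20] = 7, x[21] = 17, x[22] = 4, x[23] = 18, x[24] = 23, x[25] = 2, x[26] = 9, x[27] = 26, x[28] = 1, x[29] = 19.
The sequence repeats with period 28.
So x[10254] = x[1 + ((10254-1) mod 28)] = x[6] = 22.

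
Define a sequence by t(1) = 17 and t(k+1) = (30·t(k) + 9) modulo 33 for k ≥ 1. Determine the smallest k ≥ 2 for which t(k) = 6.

We have t(1) = 17,  t(2) = 24,  t(3) = 3,  t(4) = 0,  t(5) = 9,  t(6) = 15,  t(7) = 30,  t(8) = 18,  t(9) = 21,  t(10) = 12,  t(11) = 6,  t(12) = 24.
Since t(12) = t(2) = 24, the sequence is eventually periodic: after a pre-period of length 1 it cycles with period 10.
The value 6 first appears (with k ≥ 2) at t(11).

11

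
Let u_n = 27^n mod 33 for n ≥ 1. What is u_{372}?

u_1 = 27,  u_2 = 3,  u_3 = 15,  u_4 = 9,  u_5 = 12,  u_6 = 27.
Since u_6 = u_1 = 27, the sequence is periodic with period 5.
(372 - 1) mod 5 = 1, so u_{372} = u_2 = 3.

3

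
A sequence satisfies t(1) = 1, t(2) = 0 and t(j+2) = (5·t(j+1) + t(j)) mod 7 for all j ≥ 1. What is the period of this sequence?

We have t(1) = 1; t(2) = 0; t(3) = 1; t(4) = 5; t(5) = 5; t(6) = 2; t(7) = 1; t(8) = 0.
The sequence repeats with period 6.

6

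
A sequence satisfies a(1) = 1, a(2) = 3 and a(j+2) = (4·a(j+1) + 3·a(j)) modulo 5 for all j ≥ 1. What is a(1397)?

1

We have a(1) = 1; a(2) = 3; a(3) = 0; a(4) = 4; a(5) = 1; a(6) = 1; a(7) = 2; a(8) = 1; a(9) = 0; a(10) = 3; a(11) = 2; a(12) = 2; a(13) = 4; a(14) = 2; a(15) = 0; a(16) = 1; a(17) = 4; a(18) = 4; a(19) = 3; a(20) = 4; a(21) = 0; a(22) = 2; a(23) = 3; a(24) = 3; a(25) = 1; a(26) = 3.
Since (a(25), a(26)) = (a(1), a(2)) = (1, 3) (two consecutive terms determine the rest), the sequence is periodic with period 24.
(1397 - 1) mod 24 = 4, so a(1397) = a(5) = 1.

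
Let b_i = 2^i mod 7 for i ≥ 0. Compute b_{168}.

We have b_0 = 1; b_1 = 2; b_2 = 4; b_3 = 1.
The sequence repeats with period 3.
So b_{168} = b_{0 + ((168-0) mod 3)} = b_0 = 1.

1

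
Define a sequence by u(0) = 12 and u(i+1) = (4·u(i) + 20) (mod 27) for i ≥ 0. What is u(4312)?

23

u(0) = 12,  u(1) = 14,  u(2) = 22,  u(3) = 0,  u(4) = 20,  u(5) = 19,  u(6) = 15,  u(7) = 26,  u(8) = 16,  u(9) = 3,  u(10) = 5,  u(11) = 13,  u(12) = 18,  u(13) = 11,  u(14) = 10,  u(15) = 6,  u(16) = 17,  u(17) = 7,  u(18) = 21,  u(19) = 23,  u(20) = 4,  u(21) = 9,  u(22) = 2,  u(23) = 1,  u(24) = 24,  u(25) = 8,  u(26) = 25,  u(27) = 12.
Since u(27) = u(0) = 12, the sequence is periodic with period 27.
(4312 - 0) mod 27 = 19, so u(4312) = u(19) = 23.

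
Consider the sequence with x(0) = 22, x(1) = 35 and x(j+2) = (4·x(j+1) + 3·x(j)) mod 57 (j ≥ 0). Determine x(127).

35

Listing terms: x(0) = 22, x(1) = 35, x(2) = 35, x(3) = 17, x(4) = 2, x(5) = 2, x(6) = 14, x(7) = 5, x(8) = 5, x(9) = 35, x(10) = 41, x(11) = 41, x(12) = 2, x(13) = 17, x(14) = 17, x(15) = 5, x(16) = 14, x(17) = 14, x(18) = 41, x(19) = 35, x(20) = 35.
Since (x(19), x(20)) = (x(1), x(2)) = (35, 35) (two consecutive terms determine the rest), the sequence is eventually periodic: after a pre-period of length 1 it cycles with period 18.
For j ≥ 1, x(j) depends only on (j - 1) mod 18. (127 - 1) mod 18 = 0, so x(127) = x(1) = 35.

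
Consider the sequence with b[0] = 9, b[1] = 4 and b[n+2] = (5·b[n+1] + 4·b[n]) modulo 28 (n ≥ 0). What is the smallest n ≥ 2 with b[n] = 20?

Computing terms: b[0] = 9, b[1] = 4, b[2] = 0, b[3] = 16, b[4] = 24, b[5] = 16, b[6] = 8, b[7] = 20, b[8] = 20, b[9] = 12, b[10] = 0, b[11] = 20, b[12] = 16, b[13] = 20, b[14] = 24, b[15] = 4, b[16] = 4, b[17] = 8, b[18] = 0, b[19] = 4, b[20] = 20, b[21] = 4, b[22] = 16, b[23] = 12, b[24] = 12, b[25] = 24, b[26] = 0, b[27] = 12, b[28] = 4, b[29] = 12, b[30] = 20, b[31] = 8, b[32] = 8, b[33] = 16, b[34] = 0, b[35] = 8, b[36] = 12, b[37] = 8, b[38] = 4, b[39] = 24, b[40] = 24, b[41] = 20, b[42] = 0, b[43] = 24, b[44] = 8, b[45] = 24, b[46] = 12, b[47] = 16, b[48] = 16, b[49] = 4, b[50] = 0.
Since (b[49], b[50]) = (b[1], b[2]) = (4, 0) (two consecutive terms determine the rest), the sequence is eventually periodic: after a pre-period of length 1 it cycles with period 48.
The value 20 first appears (with n ≥ 2) at b[7].

7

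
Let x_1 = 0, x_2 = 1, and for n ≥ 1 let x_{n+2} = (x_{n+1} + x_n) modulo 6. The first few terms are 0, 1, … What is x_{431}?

5

Computing terms: x_1 = 0, x_2 = 1, x_3 = 1, x_4 = 2, x_5 = 3, x_6 = 5, x_7 = 2, x_8 = 1, x_9 = 3, x_{10} = 4, x_{11} = 1, x_{12} = 5, x_{13} = 0, x_{14} = 5, x_{15} = 5, x_{16} = 4, x_{17} = 3, x_{18} = 1, x_{19} = 4, x_{20} = 5, x_{21} = 3, x_{22} = 2, x_{23} = 5, x_{24} = 1, x_{25} = 0, x_{26} = 1.
The sequence repeats with period 24.
(431 - 1) mod 24 = 22, so x_{431} = x_{23} = 5.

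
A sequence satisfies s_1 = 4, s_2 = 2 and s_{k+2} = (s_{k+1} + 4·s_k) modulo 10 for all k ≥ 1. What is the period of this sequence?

6

Listing terms: s_1 = 4,  s_2 = 2,  s_3 = 8,  s_4 = 6,  s_5 = 8,  s_6 = 2,  s_7 = 4,  s_8 = 2.
The sequence repeats with period 6.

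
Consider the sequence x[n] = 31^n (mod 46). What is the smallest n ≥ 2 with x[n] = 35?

7

We have x[1] = 31,  x[2] = 41,  x[3] = 29,  x[4] = 25,  x[5] = 39,  x[6] = 13,  x[7] = 35,  x[8] = 27,  x[9] = 9,  x[10] = 3,  x[11] = 1,  x[12] = 31.
Since x[12] = x[1] = 31, the sequence is periodic with period 11.
The value 35 first appears (with n ≥ 2) at x[7].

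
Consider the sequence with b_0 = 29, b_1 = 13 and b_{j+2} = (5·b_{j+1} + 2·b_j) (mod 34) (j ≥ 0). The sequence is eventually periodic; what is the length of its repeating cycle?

b_0 = 29,  b_1 = 13,  b_2 = 21,  b_3 = 29,  b_4 = 17,  b_5 = 7,  b_6 = 1,  b_7 = 19,  b_8 = 29,  b_9 = 13.
Since (b_8, b_9) = (b_0, b_1) = (29, 13) (two consecutive terms determine the rest), the sequence is periodic with period 8.

8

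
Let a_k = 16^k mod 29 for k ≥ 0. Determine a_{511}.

Computing terms: a_0 = 1, a_1 = 16, a_2 = 24, a_3 = 7, a_4 = 25, a_5 = 23, a_6 = 20, a_7 = 1.
The sequence repeats with period 7.
(511 - 0) mod 7 = 0, so a_{511} = a_0 = 1.

1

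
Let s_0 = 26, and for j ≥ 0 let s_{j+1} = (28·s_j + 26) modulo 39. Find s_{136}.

s_0 = 26,  s_1 = 13,  s_2 = 0,  s_3 = 26.
The sequence repeats with period 3.
(136 - 0) mod 3 = 1, so s_{136} = s_1 = 13.

13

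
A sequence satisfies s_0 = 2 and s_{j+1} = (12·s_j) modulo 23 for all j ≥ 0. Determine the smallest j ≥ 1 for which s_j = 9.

7

Listing terms: s_0 = 2,  s_1 = 1,  s_2 = 12,  s_3 = 6,  s_4 = 3,  s_5 = 13,  s_6 = 18,  s_7 = 9,  s_8 = 16,  s_9 = 8,  s_{10} = 4,  s_{11} = 2.
The sequence repeats with period 11.
The value 9 first appears (with j ≥ 1) at s_7.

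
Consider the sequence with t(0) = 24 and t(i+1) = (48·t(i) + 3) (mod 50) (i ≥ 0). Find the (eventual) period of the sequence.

20

Listing terms: t(0) = 24,  t(1) = 5,  t(2) = 43,  t(3) = 17,  t(4) = 19,  t(5) = 15,  t(6) = 23,  t(7) = 7,  t(8) = 39,  t(9) = 25,  t(10) = 3,  t(11) = 47,  t(12) = 9,  t(13) = 35,  t(14) = 33,  t(15) = 37,  t(16) = 29,  t(17) = 45,  t(18) = 13,  t(19) = 27,  t(20) = 49,  t(21) = 5.
Since t(21) = t(1) = 5, the sequence is eventually periodic: after a pre-period of length 1 it cycles with period 20.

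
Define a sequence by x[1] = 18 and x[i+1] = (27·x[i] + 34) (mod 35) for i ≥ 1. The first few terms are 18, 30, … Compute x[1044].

2

We have x[1] = 18; x[2] = 30; x[3] = 4; x[4] = 2; x[5] = 18.
The sequence repeats with period 4.
(1044 - 1) mod 4 = 3, so x[1044] = x[4] = 2.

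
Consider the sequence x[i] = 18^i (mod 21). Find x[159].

15

Listing terms: x[1] = 18, x[2] = 9, x[3] = 15, x[4] = 18.
The sequence repeats with period 3.
(159 - 1) mod 3 = 2, so x[159] = x[3] = 15.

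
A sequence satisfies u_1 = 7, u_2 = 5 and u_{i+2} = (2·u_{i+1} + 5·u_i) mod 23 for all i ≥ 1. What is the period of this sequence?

Computing terms: u_1 = 7, u_2 = 5, u_3 = 22, u_4 = 0, u_5 = 18, u_6 = 13, u_7 = 1, u_8 = 21, u_9 = 1, u_{10} = 15, u_{11} = 12, u_{12} = 7, u_{13} = 5.
Since (u_{12}, u_{13}) = (u_1, u_2) = (7, 5) (two consecutive terms determine the rest), the sequence is periodic with period 11.

11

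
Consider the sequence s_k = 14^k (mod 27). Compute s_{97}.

Listing terms: s_0 = 1,  s_1 = 14,  s_2 = 7,  s_3 = 17,  s_4 = 22,  s_5 = 11,  s_6 = 19,  s_7 = 23,  s_8 = 25,  s_9 = 26,  s_{10} = 13,  s_{11} = 20,  s_{12} = 10,  s_{13} = 5,  s_{14} = 16,  s_{15} = 8,  s_{16} = 4,  s_{17} = 2,  s_{18} = 1.
The sequence repeats with period 18.
(97 - 0) mod 18 = 7, so s_{97} = s_7 = 23.

23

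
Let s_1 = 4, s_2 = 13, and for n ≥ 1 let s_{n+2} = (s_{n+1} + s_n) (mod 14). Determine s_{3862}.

0

We have s_1 = 4; s_2 = 13; s_3 = 3; s_4 = 2; s_5 = 5; s_6 = 7; s_7 = 12; s_8 = 5; s_9 = 3; s_{10} = 8; s_{11} = 11; s_{12} = 5; s_{13} = 2; s_{14} = 7; s_{15} = 9; s_{16} = 2; s_{17} = 11; s_{18} = 13; s_{19} = 10; s_{20} = 9; s_{21} = 5; s_{22} = 0; s_{23} = 5; s_{24} = 5; s_{25} = 10; s_{26} = 1; s_{27} = 11; s_{28} = 12; s_{29} = 9; s_{30} = 7; s_{31} = 2; s_{32} = 9; s_{33} = 11; s_{34} = 6; s_{35} = 3; s_{36} = 9; s_{37} = 12; s_{38} = 7; s_{39} = 5; s_{40} = 12; s_{41} = 3; s_{42} = 1; s_{43} = 4; s_{44} = 5; s_{45} = 9; s_{46} = 0; s_{47} = 9; s_{48} = 9; s_{49} = 4; s_{50} = 13.
Since (s_{49}, s_{50}) = (s_1, s_2) = (4, 13) (two consecutive terms determine the rest), the sequence is periodic with period 48.
(3862 - 1) mod 48 = 21, so s_{3862} = s_{22} = 0.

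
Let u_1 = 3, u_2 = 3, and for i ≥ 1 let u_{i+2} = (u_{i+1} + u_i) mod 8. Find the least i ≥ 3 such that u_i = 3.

Listing terms: u_1 = 3,  u_2 = 3,  u_3 = 6,  u_4 = 1,  u_5 = 7,  u_6 = 0,  u_7 = 7,  u_8 = 7,  u_9 = 6,  u_{10} = 5,  u_{11} = 3,  u_{12} = 0,  u_{13} = 3,  u_{14} = 3.
The sequence repeats with period 12.
The value 3 first appears (with i ≥ 3) at u_{11}.

11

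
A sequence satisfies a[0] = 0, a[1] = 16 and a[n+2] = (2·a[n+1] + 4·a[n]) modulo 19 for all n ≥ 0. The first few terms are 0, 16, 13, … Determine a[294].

Listing terms: a[0] = 0, a[1] = 16, a[2] = 13, a[3] = 14, a[4] = 4, a[5] = 7, a[6] = 11, a[7] = 12, a[8] = 11, a[9] = 13, a[10] = 13, a[11] = 2, a[12] = 18, a[13] = 6, a[14] = 8, a[15] = 2, a[16] = 17, a[17] = 4, a[18] = 0, a[19] = 16.
The sequence repeats with period 18.
(294 - 0) mod 18 = 6, so a[294] = a[6] = 11.

11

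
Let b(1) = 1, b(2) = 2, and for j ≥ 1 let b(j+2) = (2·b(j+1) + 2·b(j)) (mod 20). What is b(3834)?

0

Listing terms: b(1) = 1,  b(2) = 2,  b(3) = 6,  b(4) = 16,  b(5) = 4,  b(6) = 0,  b(7) = 8,  b(8) = 16,  b(9) = 8,  b(10) = 8,  b(11) = 12,  b(12) = 0,  b(13) = 4,  b(14) = 8,  b(15) = 4,  b(16) = 4,  b(17) = 16,  b(18) = 0,  b(19) = 12,  b(20) = 4,  b(21) = 12,  b(22) = 12,  b(23) = 8,  b(24) = 0,  b(25) = 16,  b(26) = 12,  b(27) = 16,  b(28) = 16,  b(29) = 4.
Since (b(28), b(29)) = (b(4), b(5)) = (16, 4) (two consecutive terms determine the rest), the sequence is eventually periodic: after a pre-period of length 3 it cycles with period 24.
For j ≥ 4, b(j) depends only on (j - 4) mod 24. (3834 - 4) mod 24 = 14, so b(3834) = b(18) = 0.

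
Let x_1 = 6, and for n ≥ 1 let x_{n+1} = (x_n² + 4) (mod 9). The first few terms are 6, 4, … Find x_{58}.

Listing terms: x_1 = 6, x_2 = 4, x_3 = 2, x_4 = 8, x_5 = 5, x_6 = 2.
Since x_6 = x_3 = 2, the sequence is eventually periodic: after a pre-period of length 2 it cycles with period 3.
For n ≥ 3, x_n depends only on (n - 3) mod 3. (58 - 3) mod 3 = 1, so x_{58} = x_4 = 8.

8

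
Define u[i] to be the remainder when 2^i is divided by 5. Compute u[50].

4

Computing terms: u[0] = 1, u[1] = 2, u[2] = 4, u[3] = 3, u[4] = 1.
The sequence repeats with period 4.
So u[50] = u[0 + ((50-0) mod 4)] = u[2] = 4.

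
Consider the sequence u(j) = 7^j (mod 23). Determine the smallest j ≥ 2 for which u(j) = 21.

3

Listing terms: u(1) = 7,  u(2) = 3,  u(3) = 21,  u(4) = 9,  u(5) = 17,  u(6) = 4,  u(7) = 5,  u(8) = 12,  u(9) = 15,  u(10) = 13,  u(11) = 22,  u(12) = 16,  u(13) = 20,  u(14) = 2,  u(15) = 14,  u(16) = 6,  u(17) = 19,  u(18) = 18,  u(19) = 11,  u(20) = 8,  u(21) = 10,  u(22) = 1,  u(23) = 7.
The sequence repeats with period 22.
The value 21 first appears (with j ≥ 2) at u(3).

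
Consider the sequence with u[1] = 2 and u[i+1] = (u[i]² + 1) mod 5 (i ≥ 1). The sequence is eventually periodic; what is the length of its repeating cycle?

3

u[1] = 2; u[2] = 0; u[3] = 1; u[4] = 2.
The sequence repeats with period 3.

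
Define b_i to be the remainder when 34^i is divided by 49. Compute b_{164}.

Computing terms: b_0 = 1; b_1 = 34; b_2 = 29; b_3 = 6; b_4 = 8; b_5 = 27; b_6 = 36; b_7 = 48; b_8 = 15; b_9 = 20; b_{10} = 43; b_{11} = 41; b_{12} = 22; b_{13} = 13; b_{14} = 1.
The sequence repeats with period 14.
(164 - 0) mod 14 = 10, so b_{164} = b_{10} = 43.

43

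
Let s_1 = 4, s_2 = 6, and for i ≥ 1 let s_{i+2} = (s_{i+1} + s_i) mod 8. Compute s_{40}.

0

Listing terms: s_1 = 4,  s_2 = 6,  s_3 = 2,  s_4 = 0,  s_5 = 2,  s_6 = 2,  s_7 = 4,  s_8 = 6.
The sequence repeats with period 6.
So s_{40} = s_{1 + ((40-1) mod 6)} = s_4 = 0.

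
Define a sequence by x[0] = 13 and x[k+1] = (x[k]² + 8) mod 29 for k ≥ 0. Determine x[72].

12

Computing terms: x[0] = 13, x[1] = 3, x[2] = 17, x[3] = 7, x[4] = 28, x[5] = 9, x[6] = 2, x[7] = 12, x[8] = 7.
Since x[8] = x[3] = 7, the sequence is eventually periodic: after a pre-period of length 3 it cycles with period 5.
For k ≥ 3, x[k] depends only on (k - 3) mod 5. (72 - 3) mod 5 = 4, so x[72] = x[7] = 12.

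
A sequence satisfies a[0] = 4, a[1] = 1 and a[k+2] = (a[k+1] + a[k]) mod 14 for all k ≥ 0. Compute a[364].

Computing terms: a[0] = 4,  a[1] = 1,  a[2] = 5,  a[3] = 6,  a[4] = 11,  a[5] = 3,  a[6] = 0,  a[7] = 3,  a[8] = 3,  a[9] = 6,  a[10] = 9,  a[11] = 1,  a[12] = 10,  a[13] = 11,  a[14] = 7,  a[15] = 4,  a[16] = 11,  a[17] = 1,  a[18] = 12,  a[19] = 13,  a[20] = 11,  a[21] = 10,  a[22] = 7,  a[23] = 3,  a[24] = 10,  a[25] = 13,  a[26] = 9,  a[27] = 8,  a[28] = 3,  a[29] = 11,  a[30] = 0,  a[31] = 11,  a[32] = 11,  a[33] = 8,  a[34] = 5,  a[35] = 13,  a[36] = 4,  a[37] = 3,  a[38] = 7,  a[39] = 10,  a[40] = 3,  a[41] = 13,  a[42] = 2,  a[43] = 1,  a[44] = 3,  a[45] = 4,  a[46] = 7,  a[47] = 11,  a[48] = 4,  a[49] = 1.
The sequence repeats with period 48.
(364 - 0) mod 48 = 28, so a[364] = a[28] = 3.

3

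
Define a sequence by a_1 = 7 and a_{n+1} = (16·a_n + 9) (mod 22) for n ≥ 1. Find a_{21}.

7

a_1 = 7,  a_2 = 11,  a_3 = 9,  a_4 = 21,  a_5 = 15,  a_6 = 7.
The sequence repeats with period 5.
(21 - 1) mod 5 = 0, so a_{21} = a_1 = 7.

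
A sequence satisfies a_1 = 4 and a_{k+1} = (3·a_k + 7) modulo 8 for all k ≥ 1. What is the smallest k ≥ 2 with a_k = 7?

4

Computing terms: a_1 = 4; a_2 = 3; a_3 = 0; a_4 = 7; a_5 = 4.
Since a_5 = a_1 = 4, the sequence is periodic with period 4.
The value 7 first appears (with k ≥ 2) at a_4.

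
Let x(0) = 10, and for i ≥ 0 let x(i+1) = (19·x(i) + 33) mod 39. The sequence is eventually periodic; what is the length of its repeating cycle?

x(0) = 10, x(1) = 28, x(2) = 19, x(3) = 4, x(4) = 31, x(5) = 37, x(6) = 34, x(7) = 16, x(8) = 25, x(9) = 1, x(10) = 13, x(11) = 7, x(12) = 10.
Since x(12) = x(0) = 10, the sequence is periodic with period 12.

12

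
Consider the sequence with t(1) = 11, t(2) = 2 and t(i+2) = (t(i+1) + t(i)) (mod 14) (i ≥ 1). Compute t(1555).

Listing terms: t(1) = 11, t(2) = 2, t(3) = 13, t(4) = 1, t(5) = 0, t(6) = 1, t(7) = 1, t(8) = 2, t(9) = 3, t(10) = 5, t(11) = 8, t(12) = 13, t(13) = 7, t(14) = 6, t(15) = 13, t(16) = 5, t(17) = 4, t(18) = 9, t(19) = 13, t(20) = 8, t(21) = 7, t(22) = 1, t(23) = 8, t(24) = 9, t(25) = 3, t(26) = 12, t(27) = 1, t(28) = 13, t(29) = 0, t(30) = 13, t(31) = 13, t(32) = 12, t(33) = 11, t(34) = 9, t(35) = 6, t(36) = 1, t(37) = 7, t(38) = 8, t(39) = 1, t(40) = 9, t(41) = 10, t(42) = 5, t(43) = 1, t(44) = 6, t(45) = 7, t(46) = 13, t(47) = 6, t(48) = 5, t(49) = 11, t(50) = 2.
The sequence repeats with period 48.
(1555 - 1) mod 48 = 18, so t(1555) = t(19) = 13.

13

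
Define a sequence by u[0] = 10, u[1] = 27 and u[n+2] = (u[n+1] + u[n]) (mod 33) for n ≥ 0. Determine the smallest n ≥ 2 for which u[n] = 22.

35

Computing terms: u[0] = 10; u[1] = 27; u[2] = 4; u[3] = 31; u[4] = 2; u[5] = 0; u[6] = 2; u[7] = 2; u[8] = 4; u[9] = 6; u[10] = 10; u[11] = 16; u[12] = 26; u[13] = 9; u[14] = 2; u[15] = 11; u[16] = 13; u[17] = 24; u[18] = 4; u[19] = 28; u[20] = 32; u[21] = 27; u[22] = 26; u[23] = 20; u[24] = 13; u[25] = 0; u[26] = 13; u[27] = 13; u[28] = 26; u[29] = 6; u[30] = 32; u[31] = 5; u[32] = 4; u[33] = 9; u[34] = 13; u[35] = 22; u[36] = 2; u[37] = 24; u[38] = 26; u[39] = 17; u[40] = 10; u[41] = 27.
The sequence repeats with period 40.
The value 22 first appears (with n ≥ 2) at u[35].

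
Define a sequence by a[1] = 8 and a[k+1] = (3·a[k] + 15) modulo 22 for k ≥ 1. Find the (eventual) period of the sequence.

10

Computing terms: a[1] = 8, a[2] = 17, a[3] = 0, a[4] = 15, a[5] = 16, a[6] = 19, a[7] = 6, a[8] = 11, a[9] = 4, a[10] = 5, a[11] = 8.
The sequence repeats with period 10.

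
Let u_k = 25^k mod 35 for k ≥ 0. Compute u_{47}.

Computing terms: u_0 = 1,  u_1 = 25,  u_2 = 30,  u_3 = 15,  u_4 = 25.
Since u_4 = u_1 = 25, the sequence is eventually periodic: after a pre-period of length 1 it cycles with period 3.
For k ≥ 1, u_k depends only on (k - 1) mod 3. (47 - 1) mod 3 = 1, so u_{47} = u_2 = 30.

30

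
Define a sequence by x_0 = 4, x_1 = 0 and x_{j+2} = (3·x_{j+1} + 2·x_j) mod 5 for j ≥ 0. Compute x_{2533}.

0

Listing terms: x_0 = 4; x_1 = 0; x_2 = 3; x_3 = 4; x_4 = 3; x_5 = 2; x_6 = 2; x_7 = 0; x_8 = 4; x_9 = 2; x_{10} = 4; x_{11} = 1; x_{12} = 1; x_{13} = 0; x_{14} = 2; x_{15} = 1; x_{16} = 2; x_{17} = 3; x_{18} = 3; x_{19} = 0; x_{20} = 1; x_{21} = 3; x_{22} = 1; x_{23} = 4; x_{24} = 4; x_{25} = 0.
The sequence repeats with period 24.
So x_{2533} = x_{0 + ((2533-0) mod 24)} = x_{13} = 0.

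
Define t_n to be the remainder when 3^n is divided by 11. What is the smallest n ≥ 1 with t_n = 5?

Computing terms: t_0 = 1; t_1 = 3; t_2 = 9; t_3 = 5; t_4 = 4; t_5 = 1.
Since t_5 = t_0 = 1, the sequence is periodic with period 5.
The value 5 first appears (with n ≥ 1) at t_3.

3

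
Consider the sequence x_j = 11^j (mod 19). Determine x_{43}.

11

We have x_0 = 1, x_1 = 11, x_2 = 7, x_3 = 1.
Since x_3 = x_0 = 1, the sequence is periodic with period 3.
(43 - 0) mod 3 = 1, so x_{43} = x_1 = 11.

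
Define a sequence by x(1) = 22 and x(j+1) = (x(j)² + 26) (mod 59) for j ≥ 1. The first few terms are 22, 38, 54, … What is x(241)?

We have x(1) = 22; x(2) = 38; x(3) = 54; x(4) = 51; x(5) = 31; x(6) = 43; x(7) = 46; x(8) = 18; x(9) = 55; x(10) = 42; x(11) = 20; x(12) = 13; x(13) = 18.
Since x(13) = x(8) = 18, the sequence is eventually periodic: after a pre-period of length 7 it cycles with period 5.
For j ≥ 8, x(j) depends only on (j - 8) mod 5. (241 - 8) mod 5 = 3, so x(241) = x(11) = 20.

20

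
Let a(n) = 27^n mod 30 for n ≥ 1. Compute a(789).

27

Computing terms: a(1) = 27; a(2) = 9; a(3) = 3; a(4) = 21; a(5) = 27.
Since a(5) = a(1) = 27, the sequence is periodic with period 4.
So a(789) = a(1 + ((789-1) mod 4)) = a(1) = 27.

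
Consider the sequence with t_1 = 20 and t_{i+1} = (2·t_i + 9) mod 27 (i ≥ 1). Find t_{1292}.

13

We have t_1 = 20, t_2 = 22, t_3 = 26, t_4 = 7, t_5 = 23, t_6 = 1, t_7 = 11, t_8 = 4, t_9 = 17, t_{10} = 16, t_{11} = 14, t_{12} = 10, t_{13} = 2, t_{14} = 13, t_{15} = 8, t_{16} = 25, t_{17} = 5, t_{18} = 19, t_{19} = 20.
Since t_{19} = t_1 = 20, the sequence is periodic with period 18.
(1292 - 1) mod 18 = 13, so t_{1292} = t_{14} = 13.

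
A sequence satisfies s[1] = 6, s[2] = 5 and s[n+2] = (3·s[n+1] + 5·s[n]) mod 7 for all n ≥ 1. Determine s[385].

6

s[1] = 6, s[2] = 5, s[3] = 3, s[4] = 6, s[5] = 5.
The sequence repeats with period 3.
So s[385] = s[1 + ((385-1) mod 3)] = s[1] = 6.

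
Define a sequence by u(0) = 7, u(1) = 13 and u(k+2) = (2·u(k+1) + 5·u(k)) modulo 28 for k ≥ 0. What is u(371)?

3

Computing terms: u(0) = 7,  u(1) = 13,  u(2) = 5,  u(3) = 19,  u(4) = 7,  u(5) = 25,  u(6) = 1,  u(7) = 15,  u(8) = 7,  u(9) = 5,  u(10) = 17,  u(11) = 3,  u(12) = 7,  u(13) = 1,  u(14) = 9,  u(15) = 23,  u(16) = 7,  u(17) = 17,  u(18) = 13,  u(19) = 27,  u(20) = 7,  u(21) = 9,  u(22) = 25,  u(23) = 11,  u(24) = 7,  u(25) = 13.
Since (u(24), u(25)) = (u(0), u(1)) = (7, 13) (two consecutive terms determine the rest), the sequence is periodic with period 24.
(371 - 0) mod 24 = 11, so u(371) = u(11) = 3.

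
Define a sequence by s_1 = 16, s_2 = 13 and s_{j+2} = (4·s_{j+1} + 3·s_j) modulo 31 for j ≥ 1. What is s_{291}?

7

s_1 = 16,  s_2 = 13,  s_3 = 7,  s_4 = 5,  s_5 = 10,  s_6 = 24,  s_7 = 2,  s_8 = 18,  s_9 = 16,  s_{10} = 25,  s_{11} = 24,  s_{12} = 16,  s_{13} = 12,  s_{14} = 3,  s_{15} = 17,  s_{16} = 15,  s_{17} = 18,  s_{18} = 24,  s_{19} = 26,  s_{20} = 21,  s_{21} = 7,  s_{22} = 29,  s_{23} = 13,  s_{24} = 15,  s_{25} = 6,  s_{26} = 7,  s_{27} = 15,  s_{28} = 19,  s_{29} = 28,  s_{30} = 14,  s_{31} = 16,  s_{32} = 13.
The sequence repeats with period 30.
So s_{291} = s_{1 + ((291-1) mod 30)} = s_{21} = 7.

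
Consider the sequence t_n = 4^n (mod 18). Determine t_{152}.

Computing terms: t_0 = 1, t_1 = 4, t_2 = 16, t_3 = 10, t_4 = 4.
Since t_4 = t_1 = 4, the sequence is eventually periodic: after a pre-period of length 1 it cycles with period 3.
For n ≥ 1, t_n depends only on (n - 1) mod 3. (152 - 1) mod 3 = 1, so t_{152} = t_2 = 16.

16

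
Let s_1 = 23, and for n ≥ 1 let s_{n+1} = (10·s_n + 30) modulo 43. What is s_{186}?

33

s_1 = 23,  s_2 = 2,  s_3 = 7,  s_4 = 14,  s_5 = 41,  s_6 = 10,  s_7 = 1,  s_8 = 40,  s_9 = 0,  s_{10} = 30,  s_{11} = 29,  s_{12} = 19,  s_{13} = 5,  s_{14} = 37,  s_{15} = 13,  s_{16} = 31,  s_{17} = 39,  s_{18} = 33,  s_{19} = 16,  s_{20} = 18,  s_{21} = 38,  s_{22} = 23.
The sequence repeats with period 21.
(186 - 1) mod 21 = 17, so s_{186} = s_{18} = 33.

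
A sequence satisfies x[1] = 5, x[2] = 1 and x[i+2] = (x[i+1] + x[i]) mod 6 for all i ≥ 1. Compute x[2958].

2

Computing terms: x[1] = 5; x[2] = 1; x[3] = 0; x[4] = 1; x[5] = 1; x[6] = 2; x[7] = 3; x[8] = 5; x[9] = 2; x[10] = 1; x[11] = 3; x[12] = 4; x[13] = 1; x[14] = 5; x[15] = 0; x[16] = 5; x[17] = 5; x[18] = 4; x[19] = 3; x[20] = 1; x[21] = 4; x[22] = 5; x[23] = 3; x[24] = 2; x[25] = 5; x[26] = 1.
Since (x[25], x[26]) = (x[1], x[2]) = (5, 1) (two consecutive terms determine the rest), the sequence is periodic with period 24.
(2958 - 1) mod 24 = 5, so x[2958] = x[6] = 2.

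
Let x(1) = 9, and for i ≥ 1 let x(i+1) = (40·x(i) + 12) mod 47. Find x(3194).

Computing terms: x(1) = 9,  x(2) = 43,  x(3) = 40,  x(4) = 14,  x(5) = 8,  x(6) = 3,  x(7) = 38,  x(8) = 28,  x(9) = 4,  x(10) = 31,  x(11) = 30,  x(12) = 37,  x(13) = 35,  x(14) = 2,  x(15) = 45,  x(16) = 26,  x(17) = 18,  x(18) = 27,  x(19) = 11,  x(20) = 29,  x(21) = 44,  x(22) = 33,  x(23) = 16,  x(24) = 41,  x(25) = 7,  x(26) = 10,  x(27) = 36,  x(28) = 42,  x(29) = 0,  x(30) = 12,  x(31) = 22,  x(32) = 46,  x(33) = 19,  x(34) = 20,  x(35) = 13,  x(36) = 15,  x(37) = 1,  x(38) = 5,  x(39) = 24,  x(40) = 32,  x(41) = 23,  x(42) = 39,  x(43) = 21,  x(44) = 6,  x(45) = 17,  x(46) = 34,  x(47) = 9.
The sequence repeats with period 46.
So x(3194) = x(1 + ((3194-1) mod 46)) = x(20) = 29.

29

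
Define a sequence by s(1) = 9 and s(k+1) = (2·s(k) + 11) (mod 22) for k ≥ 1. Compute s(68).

Listing terms: s(1) = 9,  s(2) = 7,  s(3) = 3,  s(4) = 17,  s(5) = 1,  s(6) = 13,  s(7) = 15,  s(8) = 19,  s(9) = 5,  s(10) = 21,  s(11) = 9.
The sequence repeats with period 10.
(68 - 1) mod 10 = 7, so s(68) = s(8) = 19.

19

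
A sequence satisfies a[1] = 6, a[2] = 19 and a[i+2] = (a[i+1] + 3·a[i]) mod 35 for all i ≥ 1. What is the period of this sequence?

24

We have a[1] = 6,  a[2] = 19,  a[3] = 2,  a[4] = 24,  a[5] = 30,  a[6] = 32,  a[7] = 17,  a[8] = 8,  a[9] = 24,  a[10] = 13,  a[11] = 15,  a[12] = 19,  a[13] = 29,  a[14] = 16,  a[15] = 33,  a[16] = 11,  a[17] = 5,  a[18] = 3,  a[19] = 18,  a[20] = 27,  a[21] = 11,  a[22] = 22,  a[23] = 20,  a[24] = 16,  a[25] = 6,  a[26] = 19.
The sequence repeats with period 24.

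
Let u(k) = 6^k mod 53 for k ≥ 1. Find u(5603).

u(1) = 6, u(2) = 36, u(3) = 4, u(4) = 24, u(5) = 38, u(6) = 16, u(7) = 43, u(8) = 46, u(9) = 11, u(10) = 13, u(11) = 25, u(12) = 44, u(13) = 52, u(14) = 47, u(15) = 17, u(16) = 49, u(17) = 29, u(18) = 15, u(19) = 37, u(20) = 10, u(21) = 7, u(22) = 42, u(23) = 40, u(24) = 28, u(25) = 9, u(26) = 1, u(27) = 6.
Since u(27) = u(1) = 6, the sequence is periodic with period 26.
(5603 - 1) mod 26 = 12, so u(5603) = u(13) = 52.

52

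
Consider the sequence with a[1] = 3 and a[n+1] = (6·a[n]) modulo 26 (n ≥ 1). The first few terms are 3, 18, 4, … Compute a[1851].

a[1] = 3, a[2] = 18, a[3] = 4, a[4] = 24, a[5] = 14, a[6] = 6, a[7] = 10, a[8] = 8, a[9] = 22, a[10] = 2, a[11] = 12, a[12] = 20, a[13] = 16, a[14] = 18.
Since a[14] = a[2] = 18, the sequence is eventually periodic: after a pre-period of length 1 it cycles with period 12.
For n ≥ 2, a[n] depends only on (n - 2) mod 12. (1851 - 2) mod 12 = 1, so a[1851] = a[3] = 4.

4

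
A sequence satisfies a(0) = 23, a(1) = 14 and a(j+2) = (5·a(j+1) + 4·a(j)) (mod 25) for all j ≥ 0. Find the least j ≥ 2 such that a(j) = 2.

10

Computing terms: a(0) = 23; a(1) = 14; a(2) = 12; a(3) = 16; a(4) = 3; a(5) = 4; a(6) = 7; a(7) = 1; a(8) = 8; a(9) = 19; a(10) = 2; a(11) = 11; a(12) = 13; a(13) = 9; a(14) = 22; a(15) = 21; a(16) = 18; a(17) = 24; a(18) = 17; a(19) = 6; a(20) = 23; a(21) = 14.
The sequence repeats with period 20.
The value 2 first appears (with j ≥ 2) at a(10).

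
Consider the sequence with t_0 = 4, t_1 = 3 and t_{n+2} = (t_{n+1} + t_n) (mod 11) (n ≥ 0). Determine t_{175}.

t_0 = 4; t_1 = 3; t_2 = 7; t_3 = 10; t_4 = 6; t_5 = 5; t_6 = 0; t_7 = 5; t_8 = 5; t_9 = 10; t_{10} = 4; t_{11} = 3.
The sequence repeats with period 10.
So t_{175} = t_{0 + ((175-0) mod 10)} = t_5 = 5.

5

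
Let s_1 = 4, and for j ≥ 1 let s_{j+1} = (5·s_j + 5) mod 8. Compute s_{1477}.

0

We have s_1 = 4, s_2 = 1, s_3 = 2, s_4 = 7, s_5 = 0, s_6 = 5, s_7 = 6, s_8 = 3, s_9 = 4.
Since s_9 = s_1 = 4, the sequence is periodic with period 8.
So s_{1477} = s_{1 + ((1477-1) mod 8)} = s_5 = 0.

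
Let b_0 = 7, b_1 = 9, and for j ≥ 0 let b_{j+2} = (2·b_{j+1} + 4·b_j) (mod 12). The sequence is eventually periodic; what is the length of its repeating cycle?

8

We have b_0 = 7; b_1 = 9; b_2 = 10; b_3 = 8; b_4 = 8; b_5 = 0; b_6 = 8; b_7 = 4; b_8 = 4; b_9 = 0; b_{10} = 4; b_{11} = 8; b_{12} = 8.
Since (b_{11}, b_{12}) = (b_3, b_4) = (8, 8) (two consecutive terms determine the rest), the sequence is eventually periodic: after a pre-period of length 3 it cycles with period 8.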